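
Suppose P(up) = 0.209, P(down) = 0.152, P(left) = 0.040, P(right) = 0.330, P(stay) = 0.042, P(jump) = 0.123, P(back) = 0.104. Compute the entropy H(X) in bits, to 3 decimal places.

2.502 bits

H = −Σ pᵢ log₂ pᵢ.
−0.209·log₂(0.209) = 0.4720
−0.152·log₂(0.152) = 0.4131
−0.040·log₂(0.040) = 0.1858
−0.330·log₂(0.330) = 0.5278
−0.042·log₂(0.042) = 0.1921
−0.123·log₂(0.123) = 0.3719
−0.104·log₂(0.104) = 0.3396
Sum ≈ 2.5022 → 2.502 bits.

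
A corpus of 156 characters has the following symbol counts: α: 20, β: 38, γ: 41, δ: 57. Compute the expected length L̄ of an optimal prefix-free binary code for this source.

2 bits/symbol

Probabilities are the counts divided by 156.
Repeatedly combine the two least-probable nodes; the expected code length is the sum of the merged weights.
merge 5/39 + 19/78 → 29/78
merge 41/156 + 19/52 → 49/78
merge 29/78 + 49/78 → 1
L = 29/78 + 49/78 + 1 = 2 bits/symbol.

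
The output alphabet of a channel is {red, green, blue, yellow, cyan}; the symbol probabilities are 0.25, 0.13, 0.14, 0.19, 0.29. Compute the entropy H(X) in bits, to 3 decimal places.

H = −Σ pᵢ log₂ pᵢ.
−0.25·log₂(0.25) = 0.5000
−0.13·log₂(0.13) = 0.3826
−0.14·log₂(0.14) = 0.3971
−0.19·log₂(0.19) = 0.4552
−0.29·log₂(0.29) = 0.5179
Sum ≈ 2.2529 → 2.253 bits.

2.253 bits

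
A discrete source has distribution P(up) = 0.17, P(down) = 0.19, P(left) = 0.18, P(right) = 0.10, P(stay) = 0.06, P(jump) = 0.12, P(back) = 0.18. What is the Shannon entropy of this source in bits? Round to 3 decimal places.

2.723 bits

H = −Σ pᵢ log₂ pᵢ.
−0.17·log₂(0.17) = 0.4346
−0.19·log₂(0.19) = 0.4552
−0.18·log₂(0.18) = 0.4453
−0.10·log₂(0.10) = 0.3322
−0.06·log₂(0.06) = 0.2435
−0.12·log₂(0.12) = 0.3671
−0.18·log₂(0.18) = 0.4453
Sum ≈ 2.7232 → 2.723 bits.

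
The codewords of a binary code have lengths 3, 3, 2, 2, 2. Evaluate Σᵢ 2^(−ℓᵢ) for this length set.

With common denominator 2^3 = 8: Σ 2^(−ℓᵢ) = 1/8 + 1/8 + 2/8 + 2/8 + 2/8 = 8/8 = 1.

1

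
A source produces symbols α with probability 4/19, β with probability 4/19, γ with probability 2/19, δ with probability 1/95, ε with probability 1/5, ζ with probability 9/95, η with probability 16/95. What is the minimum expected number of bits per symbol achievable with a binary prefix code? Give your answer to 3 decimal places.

Repeatedly combine the two least-probable nodes; the expected code length is the sum of the merged weights.
merge 1/95 + 9/95 → 2/19
merge 2/19 + 2/19 → 4/19
merge 16/95 + 1/5 → 7/19
merge 4/19 + 4/19 → 8/19
merge 4/19 + 7/19 → 11/19
merge 8/19 + 11/19 → 1
L = 2/19 + 4/19 + 7/19 + 8/19 + 11/19 + 1 = 51/19 ≈ 2.684 bits/symbol.

2.684 bits/symbol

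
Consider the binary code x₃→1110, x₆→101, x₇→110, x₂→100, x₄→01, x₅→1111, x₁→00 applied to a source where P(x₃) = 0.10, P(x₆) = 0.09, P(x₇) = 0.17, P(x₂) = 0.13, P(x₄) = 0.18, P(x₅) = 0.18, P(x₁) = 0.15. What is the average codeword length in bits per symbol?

L̄ = Σ pᵢ·ℓᵢ = 0.10·4 + 0.09·3 + 0.17·3 + 0.13·3 + 0.18·2 + 0.18·4 + 0.15·2 = 2.95 bits/symbol.

2.95 bits/symbol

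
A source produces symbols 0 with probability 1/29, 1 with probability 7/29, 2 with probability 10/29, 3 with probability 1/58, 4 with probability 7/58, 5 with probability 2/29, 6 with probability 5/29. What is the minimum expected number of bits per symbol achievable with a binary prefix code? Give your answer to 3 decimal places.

2.414 bits/symbol

Repeatedly combine the two least-probable nodes; the expected code length is the sum of the merged weights.
merge 1/58 + 1/29 → 3/58
merge 3/58 + 2/29 → 7/58
merge 7/58 + 7/58 → 7/29
merge 5/29 + 7/29 → 12/29
merge 7/29 + 10/29 → 17/29
merge 12/29 + 17/29 → 1
L = 3/58 + 7/58 + 7/29 + 12/29 + 17/29 + 1 = 70/29 ≈ 2.414 bits/symbol.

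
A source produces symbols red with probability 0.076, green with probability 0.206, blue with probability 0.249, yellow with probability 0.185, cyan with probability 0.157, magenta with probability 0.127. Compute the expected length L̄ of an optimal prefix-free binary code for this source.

Repeatedly combine the two least-probable nodes; the expected code length is the sum of the merged weights.
merge 19/250 + 127/1000 → 203/1000
merge 157/1000 + 37/200 → 171/500
merge 203/1000 + 103/500 → 409/1000
merge 249/1000 + 171/500 → 591/1000
merge 409/1000 + 591/1000 → 1
L = 203/1000 + 171/500 + 409/1000 + 591/1000 + 1 = 509/200 = 2.545 bits/symbol.

2.545 bits/symbol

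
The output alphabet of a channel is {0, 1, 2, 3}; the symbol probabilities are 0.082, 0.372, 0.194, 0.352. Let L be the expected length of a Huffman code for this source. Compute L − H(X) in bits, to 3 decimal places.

Entropy H = −Σ p log₂ p ≈ 1.8158 bits.
Huffman merges: 41/500+97/500→69/250; 69/250+44/125→157/250; 93/250+157/250→1. L = 238/125 ≈ 1.9040.
L − H = 1.9040 − 1.8158 = 0.088 bits.

0.088 bits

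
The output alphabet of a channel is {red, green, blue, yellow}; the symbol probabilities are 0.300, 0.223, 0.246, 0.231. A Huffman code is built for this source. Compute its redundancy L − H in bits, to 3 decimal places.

0.010 bits

Entropy H = −Σ p log₂ p ≈ 1.9899 bits.
Huffman merges: 223/1000+231/1000→227/500; 123/500+3/10→273/500; 227/500+273/500→1. L = 2 ≈ 2.0000.
L − H = 2.0000 − 1.9899 = 0.010 bits.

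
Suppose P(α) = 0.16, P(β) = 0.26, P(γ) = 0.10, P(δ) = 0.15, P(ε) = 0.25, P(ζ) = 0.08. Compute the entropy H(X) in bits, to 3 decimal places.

H = −Σ pᵢ log₂ pᵢ.
−0.16·log₂(0.16) = 0.4230
−0.26·log₂(0.26) = 0.5053
−0.10·log₂(0.10) = 0.3322
−0.15·log₂(0.15) = 0.4105
−0.25·log₂(0.25) = 0.5000
−0.08·log₂(0.08) = 0.2915
Sum ≈ 2.4626 → 2.463 bits.

2.463 bits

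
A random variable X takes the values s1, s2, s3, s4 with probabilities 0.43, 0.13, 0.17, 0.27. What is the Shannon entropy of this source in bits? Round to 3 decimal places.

H = −Σ pᵢ log₂ pᵢ.
−0.43·log₂(0.43) = 0.5236
−0.13·log₂(0.13) = 0.3826
−0.17·log₂(0.17) = 0.4346
−0.27·log₂(0.27) = 0.5100
Sum ≈ 1.8508 → 1.851 bits.

1.851 bits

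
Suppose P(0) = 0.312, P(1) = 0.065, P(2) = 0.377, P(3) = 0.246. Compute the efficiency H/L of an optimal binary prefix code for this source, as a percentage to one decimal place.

93.5%

Entropy H = −Σ p log₂ p ≈ 1.8089 bits.
Huffman merges: 13/200+123/500→311/1000; 311/1000+39/125→623/1000; 377/1000+623/1000→1. L = 967/500 ≈ 1.9340.
Efficiency = H/L = 1.8089/1.9340 = 93.5%.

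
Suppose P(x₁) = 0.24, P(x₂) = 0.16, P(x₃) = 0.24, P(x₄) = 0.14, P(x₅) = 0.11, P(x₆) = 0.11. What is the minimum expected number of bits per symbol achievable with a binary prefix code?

2.52 bits/symbol

Repeatedly combine the two least-probable nodes; the expected code length is the sum of the merged weights.
merge 11/100 + 11/100 → 11/50
merge 7/50 + 4/25 → 3/10
merge 11/50 + 6/25 → 23/50
merge 6/25 + 3/10 → 27/50
merge 23/50 + 27/50 → 1
L = 11/50 + 3/10 + 23/50 + 27/50 + 1 = 63/25 = 2.52 bits/symbol.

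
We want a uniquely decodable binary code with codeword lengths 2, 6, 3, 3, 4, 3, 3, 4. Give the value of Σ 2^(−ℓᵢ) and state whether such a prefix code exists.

0.890625; yes

With common denominator 2^6 = 64: Σ 2^(−ℓᵢ) = 16/64 + 1/64 + 8/64 + 8/64 + 4/64 + 8/64 + 8/64 + 4/64 = 57/64 = 0.890625.
Kraft's inequality requires Σ ≤ 1; here Σ = 0.890625 ≤ 1, so such a prefix code exists.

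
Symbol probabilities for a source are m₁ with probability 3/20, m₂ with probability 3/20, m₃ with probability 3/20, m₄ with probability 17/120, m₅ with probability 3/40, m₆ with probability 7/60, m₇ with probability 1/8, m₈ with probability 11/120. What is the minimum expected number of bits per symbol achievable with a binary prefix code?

Repeatedly combine the two least-probable nodes; the expected code length is the sum of the merged weights.
merge 3/40 + 11/120 → 1/6
merge 7/60 + 1/8 → 29/120
merge 17/120 + 3/20 → 7/24
merge 3/20 + 3/20 → 3/10
merge 1/6 + 29/120 → 49/120
merge 7/24 + 3/10 → 71/120
merge 49/120 + 71/120 → 1
L = 1/6 + 29/120 + 7/24 + 3/10 + 49/120 + 71/120 + 1 = 3 bits/symbol.

3 bits/symbol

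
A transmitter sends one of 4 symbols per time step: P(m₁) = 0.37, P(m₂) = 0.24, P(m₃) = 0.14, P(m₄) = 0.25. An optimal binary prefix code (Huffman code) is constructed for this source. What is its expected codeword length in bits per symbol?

Repeatedly combine the two least-probable nodes; the expected code length is the sum of the merged weights.
merge 7/50 + 6/25 → 19/50
merge 1/4 + 37/100 → 31/50
merge 19/50 + 31/50 → 1
L = 19/50 + 31/50 + 1 = 2 bits/symbol.

2 bits/symbol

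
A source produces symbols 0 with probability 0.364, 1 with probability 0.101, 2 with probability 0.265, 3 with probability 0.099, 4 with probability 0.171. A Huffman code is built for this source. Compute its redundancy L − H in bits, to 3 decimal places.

0.062 bits

Entropy H = −Σ p log₂ p ≈ 2.1385 bits.
Huffman merges: 99/1000+101/1000→1/5; 171/1000+1/5→371/1000; 53/200+91/250→629/1000; 371/1000+629/1000→1. L = 11/5 ≈ 2.2000.
L − H = 2.2000 − 2.1385 = 0.062 bits.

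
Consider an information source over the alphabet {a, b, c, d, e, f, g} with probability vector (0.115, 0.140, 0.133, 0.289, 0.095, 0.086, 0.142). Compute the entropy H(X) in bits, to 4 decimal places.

H = −Σ pᵢ log₂ pᵢ.
−0.115·log₂(0.115) = 0.3588
−0.140·log₂(0.140) = 0.3971
−0.133·log₂(0.133) = 0.3871
−0.289·log₂(0.289) = 0.5176
−0.095·log₂(0.095) = 0.3226
−0.086·log₂(0.086) = 0.3044
−0.142·log₂(0.142) = 0.3999
Sum ≈ 2.6875 → 2.6875 bits.

2.6875 bits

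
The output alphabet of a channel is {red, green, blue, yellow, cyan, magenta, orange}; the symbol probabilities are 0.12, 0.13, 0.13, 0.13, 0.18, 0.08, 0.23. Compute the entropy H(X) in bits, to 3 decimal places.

2.739 bits

H = −Σ pᵢ log₂ pᵢ.
−0.12·log₂(0.12) = 0.3671
−0.13·log₂(0.13) = 0.3826
−0.13·log₂(0.13) = 0.3826
−0.13·log₂(0.13) = 0.3826
−0.18·log₂(0.18) = 0.4453
−0.08·log₂(0.08) = 0.2915
−0.23·log₂(0.23) = 0.4877
Sum ≈ 2.7395 → 2.739 bits.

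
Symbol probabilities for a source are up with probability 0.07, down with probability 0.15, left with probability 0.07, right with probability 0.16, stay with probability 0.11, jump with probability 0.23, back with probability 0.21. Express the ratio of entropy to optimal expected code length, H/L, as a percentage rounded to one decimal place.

99.3%

Entropy H = −Σ p log₂ p ≈ 2.6814 bits.
Huffman merges: 7/100+7/100→7/50; 11/100+7/50→1/4; 3/20+4/25→31/100; 21/100+23/100→11/25; 1/4+31/100→14/25; 11/25+14/25→1. L = 27/10 ≈ 2.7000.
Efficiency = H/L = 2.6814/2.7000 = 99.3%.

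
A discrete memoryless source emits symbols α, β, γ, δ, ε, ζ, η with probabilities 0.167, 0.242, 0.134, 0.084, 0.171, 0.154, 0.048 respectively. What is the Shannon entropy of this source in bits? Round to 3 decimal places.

H = −Σ pᵢ log₂ pᵢ.
−0.167·log₂(0.167) = 0.4312
−0.242·log₂(0.242) = 0.4954
−0.134·log₂(0.134) = 0.3886
−0.084·log₂(0.084) = 0.3002
−0.171·log₂(0.171) = 0.4357
−0.154·log₂(0.154) = 0.4156
−0.048·log₂(0.048) = 0.2103
Sum ≈ 2.6769 → 2.677 bits.

2.677 bits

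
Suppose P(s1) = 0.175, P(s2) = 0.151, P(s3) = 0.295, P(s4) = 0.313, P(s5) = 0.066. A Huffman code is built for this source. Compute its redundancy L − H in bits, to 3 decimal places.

Entropy H = −Σ p log₂ p ≈ 2.1548 bits.
Huffman merges: 33/500+151/1000→217/1000; 7/40+217/1000→49/125; 59/200+313/1000→76/125; 49/125+76/125→1. L = 2217/1000 ≈ 2.2170.
L − H = 2.2170 − 2.1548 = 0.062 bits.

0.062 bits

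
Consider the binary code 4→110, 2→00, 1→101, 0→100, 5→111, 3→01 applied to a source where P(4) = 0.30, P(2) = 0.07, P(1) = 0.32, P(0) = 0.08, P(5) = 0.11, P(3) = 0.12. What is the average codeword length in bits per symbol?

2.81 bits/symbol

L̄ = Σ pᵢ·ℓᵢ = 0.30·3 + 0.07·2 + 0.32·3 + 0.08·3 + 0.11·3 + 0.12·2 = 2.81 bits/symbol.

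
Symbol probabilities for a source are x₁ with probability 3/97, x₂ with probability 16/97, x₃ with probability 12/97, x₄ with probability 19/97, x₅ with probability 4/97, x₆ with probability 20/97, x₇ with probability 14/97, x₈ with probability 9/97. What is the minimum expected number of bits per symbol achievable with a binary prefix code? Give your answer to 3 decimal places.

2.835 bits/symbol

Repeatedly combine the two least-probable nodes; the expected code length is the sum of the merged weights.
merge 3/97 + 4/97 → 7/97
merge 7/97 + 9/97 → 16/97
merge 12/97 + 14/97 → 26/97
merge 16/97 + 16/97 → 32/97
merge 19/97 + 20/97 → 39/97
merge 26/97 + 32/97 → 58/97
merge 39/97 + 58/97 → 1
L = 7/97 + 16/97 + 26/97 + 32/97 + 39/97 + 58/97 + 1 = 275/97 ≈ 2.835 bits/symbol.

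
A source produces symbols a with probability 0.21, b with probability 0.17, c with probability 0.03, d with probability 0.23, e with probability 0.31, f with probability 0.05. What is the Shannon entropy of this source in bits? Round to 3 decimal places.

H = −Σ pᵢ log₂ pᵢ.
−0.21·log₂(0.21) = 0.4728
−0.17·log₂(0.17) = 0.4346
−0.03·log₂(0.03) = 0.1518
−0.23·log₂(0.23) = 0.4877
−0.31·log₂(0.31) = 0.5238
−0.05·log₂(0.05) = 0.2161
Sum ≈ 2.2867 → 2.287 bits.

2.287 bits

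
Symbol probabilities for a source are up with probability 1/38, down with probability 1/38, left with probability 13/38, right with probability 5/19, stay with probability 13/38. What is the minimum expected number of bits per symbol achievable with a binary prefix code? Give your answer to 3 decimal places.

Repeatedly combine the two least-probable nodes; the expected code length is the sum of the merged weights.
merge 1/38 + 1/38 → 1/19
merge 1/19 + 5/19 → 6/19
merge 6/19 + 13/38 → 25/38
merge 13/38 + 25/38 → 1
L = 1/19 + 6/19 + 25/38 + 1 = 77/38 ≈ 2.026 bits/symbol.

2.026 bits/symbol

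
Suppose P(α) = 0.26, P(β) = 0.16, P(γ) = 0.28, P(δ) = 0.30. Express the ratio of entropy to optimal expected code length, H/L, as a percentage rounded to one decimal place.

98.2%

Entropy H = −Σ p log₂ p ≈ 1.9636 bits.
Huffman merges: 4/25+13/50→21/50; 7/25+3/10→29/50; 21/50+29/50→1. L = 2 ≈ 2.0000.
Efficiency = H/L = 1.9636/2.0000 = 98.2%.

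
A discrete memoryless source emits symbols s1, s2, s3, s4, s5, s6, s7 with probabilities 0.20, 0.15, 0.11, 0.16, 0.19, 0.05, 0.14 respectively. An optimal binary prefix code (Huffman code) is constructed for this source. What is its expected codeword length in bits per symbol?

2.77 bits/symbol

Repeatedly combine the two least-probable nodes; the expected code length is the sum of the merged weights.
merge 1/20 + 11/100 → 4/25
merge 7/50 + 3/20 → 29/100
merge 4/25 + 4/25 → 8/25
merge 19/100 + 1/5 → 39/100
merge 29/100 + 8/25 → 61/100
merge 39/100 + 61/100 → 1
L = 4/25 + 29/100 + 8/25 + 39/100 + 61/100 + 1 = 277/100 = 2.77 bits/symbol.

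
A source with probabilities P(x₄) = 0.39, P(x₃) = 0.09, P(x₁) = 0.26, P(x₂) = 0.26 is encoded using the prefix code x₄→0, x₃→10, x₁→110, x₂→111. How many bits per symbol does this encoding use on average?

2.13 bits/symbol

L̄ = Σ pᵢ·ℓᵢ = 0.39·1 + 0.09·2 + 0.26·3 + 0.26·3 = 2.13 bits/symbol.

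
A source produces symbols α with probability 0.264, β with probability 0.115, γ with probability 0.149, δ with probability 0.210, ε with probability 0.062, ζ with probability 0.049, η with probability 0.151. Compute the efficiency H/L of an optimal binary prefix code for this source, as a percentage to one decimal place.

99.4%

Entropy H = −Σ p log₂ p ≈ 2.6219 bits.
Huffman merges: 49/1000+31/500→111/1000; 111/1000+23/200→113/500; 149/1000+151/1000→3/10; 21/100+113/500→109/250; 33/125+3/10→141/250; 109/250+141/250→1. L = 2637/1000 ≈ 2.6370.
Efficiency = H/L = 2.6219/2.6370 = 99.4%.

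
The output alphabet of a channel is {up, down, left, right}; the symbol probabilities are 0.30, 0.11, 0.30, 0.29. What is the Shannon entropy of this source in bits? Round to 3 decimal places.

1.910 bits

H = −Σ pᵢ log₂ pᵢ.
−0.30·log₂(0.30) = 0.5211
−0.11·log₂(0.11) = 0.3503
−0.30·log₂(0.30) = 0.5211
−0.29·log₂(0.29) = 0.5179
Sum ≈ 1.9104 → 1.910 bits.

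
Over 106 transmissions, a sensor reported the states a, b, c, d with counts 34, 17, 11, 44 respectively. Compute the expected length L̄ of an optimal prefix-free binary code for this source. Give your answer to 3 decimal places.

Probabilities are the counts divided by 106.
Repeatedly combine the two least-probable nodes; the expected code length is the sum of the merged weights.
merge 11/106 + 17/106 → 14/53
merge 14/53 + 17/53 → 31/53
merge 22/53 + 31/53 → 1
L = 14/53 + 31/53 + 1 = 98/53 ≈ 1.849 bits/symbol.

1.849 bits/symbol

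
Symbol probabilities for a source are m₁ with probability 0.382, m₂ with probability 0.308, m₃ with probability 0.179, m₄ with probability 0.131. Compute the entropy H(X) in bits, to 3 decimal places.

H = −Σ pᵢ log₂ pᵢ.
−0.382·log₂(0.382) = 0.5304
−0.308·log₂(0.308) = 0.5233
−0.179·log₂(0.179) = 0.4443
−0.131·log₂(0.131) = 0.3841
Sum ≈ 1.8821 → 1.882 bits.

1.882 bits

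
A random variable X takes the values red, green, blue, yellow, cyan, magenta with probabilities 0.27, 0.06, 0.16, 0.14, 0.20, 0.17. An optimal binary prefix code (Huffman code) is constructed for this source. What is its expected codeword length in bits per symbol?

Repeatedly combine the two least-probable nodes; the expected code length is the sum of the merged weights.
merge 3/50 + 7/50 → 1/5
merge 4/25 + 17/100 → 33/100
merge 1/5 + 1/5 → 2/5
merge 27/100 + 33/100 → 3/5
merge 2/5 + 3/5 → 1
L = 1/5 + 33/100 + 2/5 + 3/5 + 1 = 253/100 = 2.53 bits/symbol.

2.53 bits/symbol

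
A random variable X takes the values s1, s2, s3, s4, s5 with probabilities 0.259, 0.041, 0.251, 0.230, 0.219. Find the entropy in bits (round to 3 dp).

H = −Σ pᵢ log₂ pᵢ.
−0.259·log₂(0.259) = 0.5048
−0.041·log₂(0.041) = 0.1889
−0.251·log₂(0.251) = 0.5006
−0.230·log₂(0.230) = 0.4877
−0.219·log₂(0.219) = 0.4798
Sum ≈ 2.1618 → 2.162 bits.

2.162 bits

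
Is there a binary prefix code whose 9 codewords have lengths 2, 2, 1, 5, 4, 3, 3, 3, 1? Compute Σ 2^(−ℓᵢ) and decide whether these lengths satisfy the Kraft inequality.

With common denominator 2^5 = 32: Σ 2^(−ℓᵢ) = 8/32 + 8/32 + 16/32 + 1/32 + 2/32 + 4/32 + 4/32 + 4/32 + 16/32 = 63/32 = 1.96875.
Kraft's inequality requires Σ ≤ 1; here Σ = 1.96875 > 1, so no such prefix code exists.

1.96875; no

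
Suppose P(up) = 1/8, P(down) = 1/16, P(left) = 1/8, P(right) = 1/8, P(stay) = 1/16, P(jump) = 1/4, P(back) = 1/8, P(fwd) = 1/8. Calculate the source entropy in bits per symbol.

Each probability is a power of 1/2, so log₂(1/p) is an integer.
H = Σ p·log₂(1/p) = 1/8·3 + 1/16·4 + 1/8·3 + 1/8·3 + 1/16·4 + 1/4·2 + 1/8·3 + 1/8·3 = 2.875 bits.

2.875 bits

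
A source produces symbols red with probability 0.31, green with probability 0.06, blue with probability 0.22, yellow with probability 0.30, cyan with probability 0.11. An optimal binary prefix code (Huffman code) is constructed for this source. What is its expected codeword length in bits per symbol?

Repeatedly combine the two least-probable nodes; the expected code length is the sum of the merged weights.
merge 3/50 + 11/100 → 17/100
merge 17/100 + 11/50 → 39/100
merge 3/10 + 31/100 → 61/100
merge 39/100 + 61/100 → 1
L = 17/100 + 39/100 + 61/100 + 1 = 217/100 = 2.17 bits/symbol.

2.17 bits/symbol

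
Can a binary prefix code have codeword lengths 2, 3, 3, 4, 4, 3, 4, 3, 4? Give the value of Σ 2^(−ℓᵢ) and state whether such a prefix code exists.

1; yes

With common denominator 2^4 = 16: Σ 2^(−ℓᵢ) = 4/16 + 2/16 + 2/16 + 1/16 + 1/16 + 2/16 + 1/16 + 2/16 + 1/16 = 16/16 = 1.
Kraft's inequality requires Σ ≤ 1; here Σ = 1 ≤ 1, so such a prefix code exists.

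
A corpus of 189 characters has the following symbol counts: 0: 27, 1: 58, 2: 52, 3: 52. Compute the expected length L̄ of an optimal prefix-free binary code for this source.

Probabilities are the counts divided by 189.
Repeatedly combine the two least-probable nodes; the expected code length is the sum of the merged weights.
merge 1/7 + 52/189 → 79/189
merge 52/189 + 58/189 → 110/189
merge 79/189 + 110/189 → 1
L = 79/189 + 110/189 + 1 = 2 bits/symbol.

2 bits/symbol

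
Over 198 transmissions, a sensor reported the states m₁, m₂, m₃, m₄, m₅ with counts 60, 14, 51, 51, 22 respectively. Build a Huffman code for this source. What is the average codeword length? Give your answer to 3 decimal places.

2.182 bits/symbol

Probabilities are the counts divided by 198.
Repeatedly combine the two least-probable nodes; the expected code length is the sum of the merged weights.
merge 7/99 + 1/9 → 2/11
merge 2/11 + 17/66 → 29/66
merge 17/66 + 10/33 → 37/66
merge 29/66 + 37/66 → 1
L = 2/11 + 29/66 + 37/66 + 1 = 24/11 ≈ 2.182 bits/symbol.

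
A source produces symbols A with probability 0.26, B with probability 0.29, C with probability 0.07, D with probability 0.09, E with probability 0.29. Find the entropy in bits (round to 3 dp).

H = −Σ pᵢ log₂ pᵢ.
−0.26·log₂(0.26) = 0.5053
−0.29·log₂(0.29) = 0.5179
−0.07·log₂(0.07) = 0.2686
−0.09·log₂(0.09) = 0.3127
−0.29·log₂(0.29) = 0.5179
Sum ≈ 2.1223 → 2.122 bits.

2.122 bits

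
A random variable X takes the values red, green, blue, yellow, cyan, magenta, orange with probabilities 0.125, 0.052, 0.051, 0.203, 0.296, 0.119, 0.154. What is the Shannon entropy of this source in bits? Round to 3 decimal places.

2.584 bits

H = −Σ pᵢ log₂ pᵢ.
−0.125·log₂(0.125) = 0.3750
−0.052·log₂(0.052) = 0.2218
−0.051·log₂(0.051) = 0.2190
−0.203·log₂(0.203) = 0.4670
−0.296·log₂(0.296) = 0.5199
−0.119·log₂(0.119) = 0.3654
−0.154·log₂(0.154) = 0.4156
Sum ≈ 2.5837 → 2.584 bits.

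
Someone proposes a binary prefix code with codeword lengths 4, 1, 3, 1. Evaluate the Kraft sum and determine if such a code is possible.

1.1875; no

With common denominator 2^4 = 16: Σ 2^(−ℓᵢ) = 1/16 + 8/16 + 2/16 + 8/16 = 19/16 = 1.1875.
Kraft's inequality requires Σ ≤ 1; here Σ = 1.1875 > 1, so no such prefix code exists.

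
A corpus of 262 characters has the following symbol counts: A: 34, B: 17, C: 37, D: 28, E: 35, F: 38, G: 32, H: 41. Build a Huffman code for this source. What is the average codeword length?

Probabilities are the counts divided by 262.
Repeatedly combine the two least-probable nodes; the expected code length is the sum of the merged weights.
merge 17/262 + 14/131 → 45/262
merge 16/131 + 17/131 → 33/131
merge 35/262 + 37/262 → 36/131
merge 19/131 + 41/262 → 79/262
merge 45/262 + 33/131 → 111/262
merge 36/131 + 79/262 → 151/262
merge 111/262 + 151/262 → 1
L = 45/262 + 33/131 + 36/131 + 79/262 + 111/262 + 151/262 + 1 = 3 bits/symbol.

3 bits/symbol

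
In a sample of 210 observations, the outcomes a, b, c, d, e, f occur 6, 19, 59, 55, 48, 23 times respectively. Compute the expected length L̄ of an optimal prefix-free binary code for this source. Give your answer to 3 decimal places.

Probabilities are the counts divided by 210.
Repeatedly combine the two least-probable nodes; the expected code length is the sum of the merged weights.
merge 1/35 + 19/210 → 5/42
merge 23/210 + 5/42 → 8/35
merge 8/35 + 8/35 → 16/35
merge 11/42 + 59/210 → 19/35
merge 16/35 + 19/35 → 1
L = 5/42 + 8/35 + 16/35 + 19/35 + 1 = 493/210 ≈ 2.348 bits/symbol.

2.348 bits/symbol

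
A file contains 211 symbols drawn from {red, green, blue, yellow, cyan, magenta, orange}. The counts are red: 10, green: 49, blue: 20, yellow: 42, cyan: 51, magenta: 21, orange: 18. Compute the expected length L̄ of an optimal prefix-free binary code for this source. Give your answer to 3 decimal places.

Probabilities are the counts divided by 211.
Repeatedly combine the two least-probable nodes; the expected code length is the sum of the merged weights.
merge 10/211 + 18/211 → 28/211
merge 20/211 + 21/211 → 41/211
merge 28/211 + 41/211 → 69/211
merge 42/211 + 49/211 → 91/211
merge 51/211 + 69/211 → 120/211
merge 91/211 + 120/211 → 1
L = 28/211 + 41/211 + 69/211 + 91/211 + 120/211 + 1 = 560/211 ≈ 2.654 bits/symbol.

2.654 bits/symbol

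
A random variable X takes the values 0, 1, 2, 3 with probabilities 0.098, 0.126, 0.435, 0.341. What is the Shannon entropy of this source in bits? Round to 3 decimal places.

H = −Σ pᵢ log₂ pᵢ.
−0.098·log₂(0.098) = 0.3284
−0.126·log₂(0.126) = 0.3766
−0.435·log₂(0.435) = 0.5224
−0.341·log₂(0.341) = 0.5293
Sum ≈ 1.7566 → 1.757 bits.

1.757 bits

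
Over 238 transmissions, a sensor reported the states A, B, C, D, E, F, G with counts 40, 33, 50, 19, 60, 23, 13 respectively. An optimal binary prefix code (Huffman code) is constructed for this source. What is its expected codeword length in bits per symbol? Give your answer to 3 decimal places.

2.672 bits/symbol

Probabilities are the counts divided by 238.
Repeatedly combine the two least-probable nodes; the expected code length is the sum of the merged weights.
merge 13/238 + 19/238 → 16/119
merge 23/238 + 16/119 → 55/238
merge 33/238 + 20/119 → 73/238
merge 25/119 + 55/238 → 15/34
merge 30/119 + 73/238 → 19/34
merge 15/34 + 19/34 → 1
L = 16/119 + 55/238 + 73/238 + 15/34 + 19/34 + 1 = 318/119 ≈ 2.672 bits/symbol.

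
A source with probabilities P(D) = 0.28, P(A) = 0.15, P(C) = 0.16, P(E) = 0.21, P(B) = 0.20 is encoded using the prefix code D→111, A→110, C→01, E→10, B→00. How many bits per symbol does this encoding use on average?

2.43 bits/symbol

L̄ = Σ pᵢ·ℓᵢ = 0.28·3 + 0.15·3 + 0.16·2 + 0.21·2 + 0.20·2 = 2.43 bits/symbol.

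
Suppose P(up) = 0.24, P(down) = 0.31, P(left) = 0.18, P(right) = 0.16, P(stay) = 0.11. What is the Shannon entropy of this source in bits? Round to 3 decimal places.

2.237 bits

H = −Σ pᵢ log₂ pᵢ.
−0.24·log₂(0.24) = 0.4941
−0.31·log₂(0.31) = 0.5238
−0.18·log₂(0.18) = 0.4453
−0.16·log₂(0.16) = 0.4230
−0.11·log₂(0.11) = 0.3503
Sum ≈ 2.2365 → 2.237 bits.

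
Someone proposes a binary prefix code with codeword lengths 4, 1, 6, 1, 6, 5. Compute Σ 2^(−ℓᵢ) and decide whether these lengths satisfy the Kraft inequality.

With common denominator 2^6 = 64: Σ 2^(−ℓᵢ) = 4/64 + 32/64 + 1/64 + 32/64 + 1/64 + 2/64 = 72/64 = 1.125.
Kraft's inequality requires Σ ≤ 1; here Σ = 1.125 > 1, so no such prefix code exists.

1.125; no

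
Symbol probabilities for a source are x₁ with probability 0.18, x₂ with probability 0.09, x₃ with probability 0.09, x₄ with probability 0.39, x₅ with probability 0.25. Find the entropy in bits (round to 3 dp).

H = −Σ pᵢ log₂ pᵢ.
−0.18·log₂(0.18) = 0.4453
−0.09·log₂(0.09) = 0.3127
−0.09·log₂(0.09) = 0.3127
−0.39·log₂(0.39) = 0.5298
−0.25·log₂(0.25) = 0.5000
Sum ≈ 2.1004 → 2.100 bits.

2.100 bits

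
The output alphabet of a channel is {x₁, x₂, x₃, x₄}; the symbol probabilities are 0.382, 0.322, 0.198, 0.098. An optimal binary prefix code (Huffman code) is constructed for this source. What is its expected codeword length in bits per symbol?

1.914 bits/symbol

Repeatedly combine the two least-probable nodes; the expected code length is the sum of the merged weights.
merge 49/500 + 99/500 → 37/125
merge 37/125 + 161/500 → 309/500
merge 191/500 + 309/500 → 1
L = 37/125 + 309/500 + 1 = 957/500 = 1.914 bits/symbol.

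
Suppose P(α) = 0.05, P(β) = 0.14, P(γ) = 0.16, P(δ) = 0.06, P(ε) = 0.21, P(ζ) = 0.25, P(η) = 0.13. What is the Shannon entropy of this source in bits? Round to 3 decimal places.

H = −Σ pᵢ log₂ pᵢ.
−0.05·log₂(0.05) = 0.2161
−0.14·log₂(0.14) = 0.3971
−0.16·log₂(0.16) = 0.4230
−0.06·log₂(0.06) = 0.2435
−0.21·log₂(0.21) = 0.4728
−0.25·log₂(0.25) = 0.5000
−0.13·log₂(0.13) = 0.3826
Sum ≈ 2.6352 → 2.635 bits.

2.635 bits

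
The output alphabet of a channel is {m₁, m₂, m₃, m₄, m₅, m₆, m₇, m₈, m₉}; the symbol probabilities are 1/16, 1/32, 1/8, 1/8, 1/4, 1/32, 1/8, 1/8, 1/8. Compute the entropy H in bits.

Each probability is a power of 1/2, so log₂(1/p) is an integer.
H = Σ p·log₂(1/p) = 1/16·4 + 1/32·5 + 1/8·3 + 1/8·3 + 1/4·2 + 1/32·5 + 1/8·3 + 1/8·3 + 1/8·3 = 2.9375 bits.

2.9375 bits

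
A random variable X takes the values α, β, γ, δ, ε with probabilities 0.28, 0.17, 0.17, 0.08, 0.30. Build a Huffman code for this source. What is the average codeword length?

Repeatedly combine the two least-probable nodes; the expected code length is the sum of the merged weights.
merge 2/25 + 17/100 → 1/4
merge 17/100 + 1/4 → 21/50
merge 7/25 + 3/10 → 29/50
merge 21/50 + 29/50 → 1
L = 1/4 + 21/50 + 29/50 + 1 = 9/4 = 2.25 bits/symbol.

2.25 bits/symbol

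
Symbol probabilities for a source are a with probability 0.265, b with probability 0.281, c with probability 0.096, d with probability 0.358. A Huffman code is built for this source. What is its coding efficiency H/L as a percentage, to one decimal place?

Entropy H = −Σ p log₂ p ≈ 1.8774 bits.
Huffman merges: 12/125+53/200→361/1000; 281/1000+179/500→639/1000; 361/1000+639/1000→1. L = 2 ≈ 2.0000.
Efficiency = H/L = 1.8774/2.0000 = 93.9%.

93.9%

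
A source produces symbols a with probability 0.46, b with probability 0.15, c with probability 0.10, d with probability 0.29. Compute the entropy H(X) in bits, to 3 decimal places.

1.776 bits

H = −Σ pᵢ log₂ pᵢ.
−0.46·log₂(0.46) = 0.5153
−0.15·log₂(0.15) = 0.4105
−0.10·log₂(0.10) = 0.3322
−0.29·log₂(0.29) = 0.5179
Sum ≈ 1.7760 → 1.776 bits.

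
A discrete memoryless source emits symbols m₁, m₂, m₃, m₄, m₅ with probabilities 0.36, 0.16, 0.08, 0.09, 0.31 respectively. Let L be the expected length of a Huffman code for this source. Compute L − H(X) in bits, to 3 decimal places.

Entropy H = −Σ p log₂ p ≈ 2.0816 bits.
Huffman merges: 2/25+9/100→17/100; 4/25+17/100→33/100; 31/100+33/100→16/25; 9/25+16/25→1. L = 107/50 ≈ 2.1400.
L − H = 2.1400 − 2.0816 = 0.058 bits.

0.058 bits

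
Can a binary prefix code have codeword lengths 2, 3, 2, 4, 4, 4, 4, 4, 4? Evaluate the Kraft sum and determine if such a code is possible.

With common denominator 2^4 = 16: Σ 2^(−ℓᵢ) = 4/16 + 2/16 + 4/16 + 1/16 + 1/16 + 1/16 + 1/16 + 1/16 + 1/16 = 16/16 = 1.
Kraft's inequality requires Σ ≤ 1; here Σ = 1 ≤ 1, so such a prefix code exists.

1; yes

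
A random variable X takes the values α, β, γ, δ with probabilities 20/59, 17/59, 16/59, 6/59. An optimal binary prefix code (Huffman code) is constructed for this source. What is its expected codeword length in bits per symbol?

Repeatedly combine the two least-probable nodes; the expected code length is the sum of the merged weights.
merge 6/59 + 16/59 → 22/59
merge 17/59 + 20/59 → 37/59
merge 22/59 + 37/59 → 1
L = 22/59 + 37/59 + 1 = 2 bits/symbol.

2 bits/symbol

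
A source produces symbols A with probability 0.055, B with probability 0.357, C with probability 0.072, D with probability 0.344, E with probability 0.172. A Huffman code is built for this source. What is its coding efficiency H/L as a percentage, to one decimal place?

Entropy H = −Σ p log₂ p ≈ 2.0003 bits.
Huffman merges: 11/200+9/125→127/1000; 127/1000+43/250→299/1000; 299/1000+43/125→643/1000; 357/1000+643/1000→1. L = 2069/1000 ≈ 2.0690.
Efficiency = H/L = 2.0003/2.0690 = 96.7%.

96.7%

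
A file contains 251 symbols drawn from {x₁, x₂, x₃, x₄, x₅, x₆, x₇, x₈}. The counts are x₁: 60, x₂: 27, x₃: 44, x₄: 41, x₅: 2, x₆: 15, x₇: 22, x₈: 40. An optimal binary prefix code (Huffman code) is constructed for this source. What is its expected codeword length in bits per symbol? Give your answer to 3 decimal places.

Probabilities are the counts divided by 251.
Repeatedly combine the two least-probable nodes; the expected code length is the sum of the merged weights.
merge 2/251 + 15/251 → 17/251
merge 17/251 + 22/251 → 39/251
merge 27/251 + 39/251 → 66/251
merge 40/251 + 41/251 → 81/251
merge 44/251 + 60/251 → 104/251
merge 66/251 + 81/251 → 147/251
merge 104/251 + 147/251 → 1
L = 17/251 + 39/251 + 66/251 + 81/251 + 104/251 + 147/251 + 1 = 705/251 ≈ 2.809 bits/symbol.

2.809 bits/symbol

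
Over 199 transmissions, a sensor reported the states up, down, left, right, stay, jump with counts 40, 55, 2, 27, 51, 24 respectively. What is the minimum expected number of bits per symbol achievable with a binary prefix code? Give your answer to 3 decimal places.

2.397 bits/symbol

Probabilities are the counts divided by 199.
Repeatedly combine the two least-probable nodes; the expected code length is the sum of the merged weights.
merge 2/199 + 24/199 → 26/199
merge 26/199 + 27/199 → 53/199
merge 40/199 + 51/199 → 91/199
merge 53/199 + 55/199 → 108/199
merge 91/199 + 108/199 → 1
L = 26/199 + 53/199 + 91/199 + 108/199 + 1 = 477/199 ≈ 2.397 bits/symbol.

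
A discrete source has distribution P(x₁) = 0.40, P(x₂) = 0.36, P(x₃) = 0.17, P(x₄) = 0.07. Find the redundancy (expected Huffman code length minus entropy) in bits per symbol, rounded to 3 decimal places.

0.077 bits

Entropy H = −Σ p log₂ p ≈ 1.7625 bits.
Huffman merges: 7/100+17/100→6/25; 6/25+9/25→3/5; 2/5+3/5→1. L = 46/25 ≈ 1.8400.
L − H = 1.8400 − 1.7625 = 0.077 bits.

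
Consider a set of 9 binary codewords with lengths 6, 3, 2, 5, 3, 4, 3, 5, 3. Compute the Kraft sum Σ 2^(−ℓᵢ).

With common denominator 2^6 = 64: Σ 2^(−ℓᵢ) = 1/64 + 8/64 + 16/64 + 2/64 + 8/64 + 4/64 + 8/64 + 2/64 + 8/64 = 57/64 = 0.890625.

0.890625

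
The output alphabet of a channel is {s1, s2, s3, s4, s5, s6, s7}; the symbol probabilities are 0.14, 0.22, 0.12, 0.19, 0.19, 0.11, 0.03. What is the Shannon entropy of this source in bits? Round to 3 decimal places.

H = −Σ pᵢ log₂ pᵢ.
−0.14·log₂(0.14) = 0.3971
−0.22·log₂(0.22) = 0.4806
−0.12·log₂(0.12) = 0.3671
−0.19·log₂(0.19) = 0.4552
−0.19·log₂(0.19) = 0.4552
−0.11·log₂(0.11) = 0.3503
−0.03·log₂(0.03) = 0.1518
Sum ≈ 2.6573 → 2.657 bits.

2.657 bits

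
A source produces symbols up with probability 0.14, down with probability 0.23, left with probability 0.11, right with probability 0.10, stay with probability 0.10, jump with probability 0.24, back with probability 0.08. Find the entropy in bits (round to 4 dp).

2.6851 bits

H = −Σ pᵢ log₂ pᵢ.
−0.14·log₂(0.14) = 0.3971
−0.23·log₂(0.23) = 0.4877
−0.11·log₂(0.11) = 0.3503
−0.10·log₂(0.10) = 0.3322
−0.10·log₂(0.10) = 0.3322
−0.24·log₂(0.24) = 0.4941
−0.08·log₂(0.08) = 0.2915
Sum ≈ 2.6851 → 2.6851 bits.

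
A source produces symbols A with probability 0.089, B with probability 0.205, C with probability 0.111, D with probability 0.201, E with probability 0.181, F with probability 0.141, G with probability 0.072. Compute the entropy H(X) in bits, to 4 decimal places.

H = −Σ pᵢ log₂ pᵢ.
−0.089·log₂(0.089) = 0.3106
−0.205·log₂(0.205) = 0.4687
−0.111·log₂(0.111) = 0.3520
−0.201·log₂(0.201) = 0.4653
−0.181·log₂(0.181) = 0.4463
−0.141·log₂(0.141) = 0.3985
−0.072·log₂(0.072) = 0.2733
Sum ≈ 2.7147 → 2.7147 bits.

2.7147 bits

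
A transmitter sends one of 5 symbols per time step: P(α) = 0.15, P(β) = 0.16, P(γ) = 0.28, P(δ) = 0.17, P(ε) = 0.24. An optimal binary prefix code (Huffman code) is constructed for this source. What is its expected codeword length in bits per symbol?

2.31 bits/symbol

Repeatedly combine the two least-probable nodes; the expected code length is the sum of the merged weights.
merge 3/20 + 4/25 → 31/100
merge 17/100 + 6/25 → 41/100
merge 7/25 + 31/100 → 59/100
merge 41/100 + 59/100 → 1
L = 31/100 + 41/100 + 59/100 + 1 = 231/100 = 2.31 bits/symbol.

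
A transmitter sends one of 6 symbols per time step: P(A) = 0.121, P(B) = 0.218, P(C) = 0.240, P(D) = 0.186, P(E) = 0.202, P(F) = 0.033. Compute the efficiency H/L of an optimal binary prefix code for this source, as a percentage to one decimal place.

Entropy H = −Σ p log₂ p ≈ 2.4218 bits.
Huffman merges: 33/1000+121/1000→77/500; 77/500+93/500→17/50; 101/500+109/500→21/50; 6/25+17/50→29/50; 21/50+29/50→1. L = 1247/500 ≈ 2.4940.
Efficiency = H/L = 2.4218/2.4940 = 97.1%.

97.1%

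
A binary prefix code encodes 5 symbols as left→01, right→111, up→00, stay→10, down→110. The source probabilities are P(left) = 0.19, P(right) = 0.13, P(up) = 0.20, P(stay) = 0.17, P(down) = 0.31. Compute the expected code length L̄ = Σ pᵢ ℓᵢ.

2.44 bits/symbol

L̄ = Σ pᵢ·ℓᵢ = 0.19·2 + 0.13·3 + 0.20·2 + 0.17·2 + 0.31·3 = 2.44 bits/symbol.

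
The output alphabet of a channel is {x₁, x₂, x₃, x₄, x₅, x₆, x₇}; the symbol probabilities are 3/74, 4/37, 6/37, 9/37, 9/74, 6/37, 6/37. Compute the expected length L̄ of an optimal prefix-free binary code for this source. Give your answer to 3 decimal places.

Repeatedly combine the two least-probable nodes; the expected code length is the sum of the merged weights.
merge 3/74 + 4/37 → 11/74
merge 9/74 + 11/74 → 10/37
merge 6/37 + 6/37 → 12/37
merge 6/37 + 9/37 → 15/37
merge 10/37 + 12/37 → 22/37
merge 15/37 + 22/37 → 1
L = 11/74 + 10/37 + 12/37 + 15/37 + 22/37 + 1 = 203/74 ≈ 2.743 bits/symbol.

2.743 bits/symbol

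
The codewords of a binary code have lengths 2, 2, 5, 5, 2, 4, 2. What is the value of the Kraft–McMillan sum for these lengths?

With common denominator 2^5 = 32: Σ 2^(−ℓᵢ) = 8/32 + 8/32 + 1/32 + 1/32 + 8/32 + 2/32 + 8/32 = 36/32 = 1.125.

1.125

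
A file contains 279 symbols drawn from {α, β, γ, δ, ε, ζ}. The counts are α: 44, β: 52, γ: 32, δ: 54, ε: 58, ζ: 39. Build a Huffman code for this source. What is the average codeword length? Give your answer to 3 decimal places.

2.599 bits/symbol

Probabilities are the counts divided by 279.
Repeatedly combine the two least-probable nodes; the expected code length is the sum of the merged weights.
merge 32/279 + 13/93 → 71/279
merge 44/279 + 52/279 → 32/93
merge 6/31 + 58/279 → 112/279
merge 71/279 + 32/93 → 167/279
merge 112/279 + 167/279 → 1
L = 71/279 + 32/93 + 112/279 + 167/279 + 1 = 725/279 ≈ 2.599 bits/symbol.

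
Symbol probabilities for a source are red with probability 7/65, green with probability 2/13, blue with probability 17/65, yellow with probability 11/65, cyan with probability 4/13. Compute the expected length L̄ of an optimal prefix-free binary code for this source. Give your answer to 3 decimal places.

2.262 bits/symbol

Repeatedly combine the two least-probable nodes; the expected code length is the sum of the merged weights.
merge 7/65 + 2/13 → 17/65
merge 11/65 + 17/65 → 28/65
merge 17/65 + 4/13 → 37/65
merge 28/65 + 37/65 → 1
L = 17/65 + 28/65 + 37/65 + 1 = 147/65 ≈ 2.262 bits/symbol.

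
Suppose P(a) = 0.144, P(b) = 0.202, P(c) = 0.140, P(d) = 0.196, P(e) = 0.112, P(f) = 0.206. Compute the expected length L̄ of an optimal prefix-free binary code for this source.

2.592 bits/symbol

Repeatedly combine the two least-probable nodes; the expected code length is the sum of the merged weights.
merge 14/125 + 7/50 → 63/250
merge 18/125 + 49/250 → 17/50
merge 101/500 + 103/500 → 51/125
merge 63/250 + 17/50 → 74/125
merge 51/125 + 74/125 → 1
L = 63/250 + 17/50 + 51/125 + 74/125 + 1 = 324/125 = 2.592 bits/symbol.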